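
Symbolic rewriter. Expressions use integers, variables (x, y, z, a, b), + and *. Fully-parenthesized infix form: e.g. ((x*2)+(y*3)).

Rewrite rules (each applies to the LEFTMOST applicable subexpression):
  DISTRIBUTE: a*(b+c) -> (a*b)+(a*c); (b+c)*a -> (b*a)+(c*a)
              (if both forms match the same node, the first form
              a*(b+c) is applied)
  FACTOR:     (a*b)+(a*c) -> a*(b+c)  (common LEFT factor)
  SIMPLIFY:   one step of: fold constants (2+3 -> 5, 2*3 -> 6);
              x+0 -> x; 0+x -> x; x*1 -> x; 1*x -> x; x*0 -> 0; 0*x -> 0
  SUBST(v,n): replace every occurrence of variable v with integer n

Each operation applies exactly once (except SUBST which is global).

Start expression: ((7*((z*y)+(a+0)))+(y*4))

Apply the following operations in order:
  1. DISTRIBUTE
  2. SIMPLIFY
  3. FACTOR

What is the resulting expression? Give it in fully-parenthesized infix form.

Answer: ((7*((z*y)+a))+(y*4))

Derivation:
Start: ((7*((z*y)+(a+0)))+(y*4))
Apply DISTRIBUTE at L (target: (7*((z*y)+(a+0)))): ((7*((z*y)+(a+0)))+(y*4)) -> (((7*(z*y))+(7*(a+0)))+(y*4))
Apply SIMPLIFY at LRR (target: (a+0)): (((7*(z*y))+(7*(a+0)))+(y*4)) -> (((7*(z*y))+(7*a))+(y*4))
Apply FACTOR at L (target: ((7*(z*y))+(7*a))): (((7*(z*y))+(7*a))+(y*4)) -> ((7*((z*y)+a))+(y*4))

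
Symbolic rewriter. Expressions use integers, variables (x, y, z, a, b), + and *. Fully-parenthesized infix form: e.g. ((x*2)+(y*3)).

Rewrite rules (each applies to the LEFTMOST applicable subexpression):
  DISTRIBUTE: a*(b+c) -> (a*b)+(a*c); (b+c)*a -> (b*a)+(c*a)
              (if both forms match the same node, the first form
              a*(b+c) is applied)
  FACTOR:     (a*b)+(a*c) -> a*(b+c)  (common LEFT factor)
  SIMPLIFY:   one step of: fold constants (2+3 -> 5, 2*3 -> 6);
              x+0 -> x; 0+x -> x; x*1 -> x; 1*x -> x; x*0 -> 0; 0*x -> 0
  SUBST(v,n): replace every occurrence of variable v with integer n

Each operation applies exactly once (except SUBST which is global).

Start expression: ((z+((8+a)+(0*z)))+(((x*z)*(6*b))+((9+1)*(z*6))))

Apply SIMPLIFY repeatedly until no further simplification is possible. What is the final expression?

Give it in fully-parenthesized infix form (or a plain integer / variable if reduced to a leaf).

Start: ((z+((8+a)+(0*z)))+(((x*z)*(6*b))+((9+1)*(z*6))))
Step 1: at LRR: (0*z) -> 0; overall: ((z+((8+a)+(0*z)))+(((x*z)*(6*b))+((9+1)*(z*6)))) -> ((z+((8+a)+0))+(((x*z)*(6*b))+((9+1)*(z*6))))
Step 2: at LR: ((8+a)+0) -> (8+a); overall: ((z+((8+a)+0))+(((x*z)*(6*b))+((9+1)*(z*6)))) -> ((z+(8+a))+(((x*z)*(6*b))+((9+1)*(z*6))))
Step 3: at RRL: (9+1) -> 10; overall: ((z+(8+a))+(((x*z)*(6*b))+((9+1)*(z*6)))) -> ((z+(8+a))+(((x*z)*(6*b))+(10*(z*6))))
Fixed point: ((z+(8+a))+(((x*z)*(6*b))+(10*(z*6))))

Answer: ((z+(8+a))+(((x*z)*(6*b))+(10*(z*6))))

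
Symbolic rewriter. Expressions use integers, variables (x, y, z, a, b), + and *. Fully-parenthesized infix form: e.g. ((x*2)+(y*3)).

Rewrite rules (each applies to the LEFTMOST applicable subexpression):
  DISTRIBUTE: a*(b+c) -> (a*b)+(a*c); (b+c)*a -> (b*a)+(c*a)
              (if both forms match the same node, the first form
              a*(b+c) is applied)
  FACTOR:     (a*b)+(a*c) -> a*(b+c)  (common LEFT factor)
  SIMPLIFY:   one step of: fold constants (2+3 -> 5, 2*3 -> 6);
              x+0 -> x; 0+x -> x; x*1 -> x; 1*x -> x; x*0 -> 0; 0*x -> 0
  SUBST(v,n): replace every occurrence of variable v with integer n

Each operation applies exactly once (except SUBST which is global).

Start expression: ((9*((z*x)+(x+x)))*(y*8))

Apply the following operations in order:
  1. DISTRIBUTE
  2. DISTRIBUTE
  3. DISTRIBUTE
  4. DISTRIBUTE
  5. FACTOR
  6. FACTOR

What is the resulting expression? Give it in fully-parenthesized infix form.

Answer: (((9*(z*x))*(y*8))+((9*x)*(y*(8+8))))

Derivation:
Start: ((9*((z*x)+(x+x)))*(y*8))
Apply DISTRIBUTE at L (target: (9*((z*x)+(x+x)))): ((9*((z*x)+(x+x)))*(y*8)) -> (((9*(z*x))+(9*(x+x)))*(y*8))
Apply DISTRIBUTE at root (target: (((9*(z*x))+(9*(x+x)))*(y*8))): (((9*(z*x))+(9*(x+x)))*(y*8)) -> (((9*(z*x))*(y*8))+((9*(x+x))*(y*8)))
Apply DISTRIBUTE at RL (target: (9*(x+x))): (((9*(z*x))*(y*8))+((9*(x+x))*(y*8))) -> (((9*(z*x))*(y*8))+(((9*x)+(9*x))*(y*8)))
Apply DISTRIBUTE at R (target: (((9*x)+(9*x))*(y*8))): (((9*(z*x))*(y*8))+(((9*x)+(9*x))*(y*8))) -> (((9*(z*x))*(y*8))+(((9*x)*(y*8))+((9*x)*(y*8))))
Apply FACTOR at R (target: (((9*x)*(y*8))+((9*x)*(y*8)))): (((9*(z*x))*(y*8))+(((9*x)*(y*8))+((9*x)*(y*8)))) -> (((9*(z*x))*(y*8))+((9*x)*((y*8)+(y*8))))
Apply FACTOR at RR (target: ((y*8)+(y*8))): (((9*(z*x))*(y*8))+((9*x)*((y*8)+(y*8)))) -> (((9*(z*x))*(y*8))+((9*x)*(y*(8+8))))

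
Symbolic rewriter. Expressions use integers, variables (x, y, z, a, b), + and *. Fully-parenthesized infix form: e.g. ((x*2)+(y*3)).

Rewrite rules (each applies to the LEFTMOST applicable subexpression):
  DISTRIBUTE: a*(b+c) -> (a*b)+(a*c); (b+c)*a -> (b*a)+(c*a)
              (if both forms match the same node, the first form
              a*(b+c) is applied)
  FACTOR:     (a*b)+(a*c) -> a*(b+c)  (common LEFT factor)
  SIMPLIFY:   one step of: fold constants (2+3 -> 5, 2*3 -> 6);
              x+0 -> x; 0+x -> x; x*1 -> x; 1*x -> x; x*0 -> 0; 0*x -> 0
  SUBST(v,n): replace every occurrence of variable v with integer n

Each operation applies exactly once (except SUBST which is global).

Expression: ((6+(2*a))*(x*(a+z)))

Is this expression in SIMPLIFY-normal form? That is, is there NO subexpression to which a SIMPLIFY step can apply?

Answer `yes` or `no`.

Expression: ((6+(2*a))*(x*(a+z)))
Scanning for simplifiable subexpressions (pre-order)...
  at root: ((6+(2*a))*(x*(a+z))) (not simplifiable)
  at L: (6+(2*a)) (not simplifiable)
  at LR: (2*a) (not simplifiable)
  at R: (x*(a+z)) (not simplifiable)
  at RR: (a+z) (not simplifiable)
Result: no simplifiable subexpression found -> normal form.

Answer: yes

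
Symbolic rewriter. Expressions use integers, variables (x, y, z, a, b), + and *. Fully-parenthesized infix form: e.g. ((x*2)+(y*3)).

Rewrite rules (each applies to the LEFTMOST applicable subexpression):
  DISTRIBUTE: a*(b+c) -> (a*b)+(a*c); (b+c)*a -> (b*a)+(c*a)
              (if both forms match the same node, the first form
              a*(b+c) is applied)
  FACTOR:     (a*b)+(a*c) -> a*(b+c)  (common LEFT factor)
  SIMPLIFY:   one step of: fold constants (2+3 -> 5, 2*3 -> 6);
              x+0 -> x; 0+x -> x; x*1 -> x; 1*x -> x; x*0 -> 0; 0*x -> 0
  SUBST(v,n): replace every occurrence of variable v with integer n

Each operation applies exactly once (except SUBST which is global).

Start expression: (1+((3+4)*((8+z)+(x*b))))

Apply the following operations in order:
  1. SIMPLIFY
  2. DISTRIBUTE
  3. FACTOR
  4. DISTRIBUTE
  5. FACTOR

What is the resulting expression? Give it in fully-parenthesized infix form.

Start: (1+((3+4)*((8+z)+(x*b))))
Apply SIMPLIFY at RL (target: (3+4)): (1+((3+4)*((8+z)+(x*b)))) -> (1+(7*((8+z)+(x*b))))
Apply DISTRIBUTE at R (target: (7*((8+z)+(x*b)))): (1+(7*((8+z)+(x*b)))) -> (1+((7*(8+z))+(7*(x*b))))
Apply FACTOR at R (target: ((7*(8+z))+(7*(x*b)))): (1+((7*(8+z))+(7*(x*b)))) -> (1+(7*((8+z)+(x*b))))
Apply DISTRIBUTE at R (target: (7*((8+z)+(x*b)))): (1+(7*((8+z)+(x*b)))) -> (1+((7*(8+z))+(7*(x*b))))
Apply FACTOR at R (target: ((7*(8+z))+(7*(x*b)))): (1+((7*(8+z))+(7*(x*b)))) -> (1+(7*((8+z)+(x*b))))

Answer: (1+(7*((8+z)+(x*b))))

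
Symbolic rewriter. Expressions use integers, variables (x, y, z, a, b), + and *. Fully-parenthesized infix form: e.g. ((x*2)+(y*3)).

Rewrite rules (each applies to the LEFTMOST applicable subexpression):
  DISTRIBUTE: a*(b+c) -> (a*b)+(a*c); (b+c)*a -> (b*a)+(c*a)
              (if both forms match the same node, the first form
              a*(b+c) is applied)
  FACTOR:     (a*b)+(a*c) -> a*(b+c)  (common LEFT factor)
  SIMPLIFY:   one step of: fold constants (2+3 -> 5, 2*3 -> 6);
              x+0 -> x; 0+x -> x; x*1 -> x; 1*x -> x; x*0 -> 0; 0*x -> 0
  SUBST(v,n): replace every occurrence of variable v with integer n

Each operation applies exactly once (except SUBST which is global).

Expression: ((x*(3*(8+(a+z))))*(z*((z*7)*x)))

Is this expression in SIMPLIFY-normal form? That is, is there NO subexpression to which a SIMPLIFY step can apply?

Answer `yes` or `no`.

Answer: yes

Derivation:
Expression: ((x*(3*(8+(a+z))))*(z*((z*7)*x)))
Scanning for simplifiable subexpressions (pre-order)...
  at root: ((x*(3*(8+(a+z))))*(z*((z*7)*x))) (not simplifiable)
  at L: (x*(3*(8+(a+z)))) (not simplifiable)
  at LR: (3*(8+(a+z))) (not simplifiable)
  at LRR: (8+(a+z)) (not simplifiable)
  at LRRR: (a+z) (not simplifiable)
  at R: (z*((z*7)*x)) (not simplifiable)
  at RR: ((z*7)*x) (not simplifiable)
  at RRL: (z*7) (not simplifiable)
Result: no simplifiable subexpression found -> normal form.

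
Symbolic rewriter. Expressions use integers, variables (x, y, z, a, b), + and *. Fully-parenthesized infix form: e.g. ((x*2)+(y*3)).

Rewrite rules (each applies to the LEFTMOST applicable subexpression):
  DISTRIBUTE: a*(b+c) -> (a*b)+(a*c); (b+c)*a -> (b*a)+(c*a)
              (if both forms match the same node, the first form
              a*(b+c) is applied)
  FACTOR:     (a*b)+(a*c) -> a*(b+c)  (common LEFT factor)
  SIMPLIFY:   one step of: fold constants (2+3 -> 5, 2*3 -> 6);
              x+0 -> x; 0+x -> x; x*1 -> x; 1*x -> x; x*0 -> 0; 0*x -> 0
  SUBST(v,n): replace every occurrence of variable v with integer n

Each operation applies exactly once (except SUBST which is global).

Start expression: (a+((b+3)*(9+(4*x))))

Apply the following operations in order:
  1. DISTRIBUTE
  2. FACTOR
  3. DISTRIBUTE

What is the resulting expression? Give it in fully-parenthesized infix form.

Start: (a+((b+3)*(9+(4*x))))
Apply DISTRIBUTE at R (target: ((b+3)*(9+(4*x)))): (a+((b+3)*(9+(4*x)))) -> (a+(((b+3)*9)+((b+3)*(4*x))))
Apply FACTOR at R (target: (((b+3)*9)+((b+3)*(4*x)))): (a+(((b+3)*9)+((b+3)*(4*x)))) -> (a+((b+3)*(9+(4*x))))
Apply DISTRIBUTE at R (target: ((b+3)*(9+(4*x)))): (a+((b+3)*(9+(4*x)))) -> (a+(((b+3)*9)+((b+3)*(4*x))))

Answer: (a+(((b+3)*9)+((b+3)*(4*x))))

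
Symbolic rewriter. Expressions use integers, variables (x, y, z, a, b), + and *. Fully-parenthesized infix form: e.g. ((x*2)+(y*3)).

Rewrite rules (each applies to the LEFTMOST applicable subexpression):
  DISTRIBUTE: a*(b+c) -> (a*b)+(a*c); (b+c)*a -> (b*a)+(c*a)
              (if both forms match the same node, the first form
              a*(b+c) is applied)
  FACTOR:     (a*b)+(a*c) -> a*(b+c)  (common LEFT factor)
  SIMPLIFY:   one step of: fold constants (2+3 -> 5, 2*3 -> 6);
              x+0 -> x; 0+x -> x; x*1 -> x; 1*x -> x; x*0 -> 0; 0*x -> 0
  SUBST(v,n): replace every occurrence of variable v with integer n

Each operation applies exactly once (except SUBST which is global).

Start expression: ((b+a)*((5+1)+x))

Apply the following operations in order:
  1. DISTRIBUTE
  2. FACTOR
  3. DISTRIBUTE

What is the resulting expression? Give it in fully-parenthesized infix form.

Answer: (((b+a)*(5+1))+((b+a)*x))

Derivation:
Start: ((b+a)*((5+1)+x))
Apply DISTRIBUTE at root (target: ((b+a)*((5+1)+x))): ((b+a)*((5+1)+x)) -> (((b+a)*(5+1))+((b+a)*x))
Apply FACTOR at root (target: (((b+a)*(5+1))+((b+a)*x))): (((b+a)*(5+1))+((b+a)*x)) -> ((b+a)*((5+1)+x))
Apply DISTRIBUTE at root (target: ((b+a)*((5+1)+x))): ((b+a)*((5+1)+x)) -> (((b+a)*(5+1))+((b+a)*x))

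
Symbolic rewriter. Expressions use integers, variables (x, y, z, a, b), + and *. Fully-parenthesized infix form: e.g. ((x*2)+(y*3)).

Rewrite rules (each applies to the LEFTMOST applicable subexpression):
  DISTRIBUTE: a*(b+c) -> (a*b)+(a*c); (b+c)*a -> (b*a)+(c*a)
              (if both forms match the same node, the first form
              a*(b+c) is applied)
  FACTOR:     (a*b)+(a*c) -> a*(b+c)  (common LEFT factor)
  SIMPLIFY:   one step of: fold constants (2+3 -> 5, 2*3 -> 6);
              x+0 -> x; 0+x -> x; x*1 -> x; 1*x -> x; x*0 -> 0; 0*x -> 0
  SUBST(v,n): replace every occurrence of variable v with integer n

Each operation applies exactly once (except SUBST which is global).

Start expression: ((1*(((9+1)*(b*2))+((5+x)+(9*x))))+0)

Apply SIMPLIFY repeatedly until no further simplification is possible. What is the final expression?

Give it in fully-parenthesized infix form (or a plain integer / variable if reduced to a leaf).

Answer: ((10*(b*2))+((5+x)+(9*x)))

Derivation:
Start: ((1*(((9+1)*(b*2))+((5+x)+(9*x))))+0)
Step 1: at root: ((1*(((9+1)*(b*2))+((5+x)+(9*x))))+0) -> (1*(((9+1)*(b*2))+((5+x)+(9*x)))); overall: ((1*(((9+1)*(b*2))+((5+x)+(9*x))))+0) -> (1*(((9+1)*(b*2))+((5+x)+(9*x))))
Step 2: at root: (1*(((9+1)*(b*2))+((5+x)+(9*x)))) -> (((9+1)*(b*2))+((5+x)+(9*x))); overall: (1*(((9+1)*(b*2))+((5+x)+(9*x)))) -> (((9+1)*(b*2))+((5+x)+(9*x)))
Step 3: at LL: (9+1) -> 10; overall: (((9+1)*(b*2))+((5+x)+(9*x))) -> ((10*(b*2))+((5+x)+(9*x)))
Fixed point: ((10*(b*2))+((5+x)+(9*x)))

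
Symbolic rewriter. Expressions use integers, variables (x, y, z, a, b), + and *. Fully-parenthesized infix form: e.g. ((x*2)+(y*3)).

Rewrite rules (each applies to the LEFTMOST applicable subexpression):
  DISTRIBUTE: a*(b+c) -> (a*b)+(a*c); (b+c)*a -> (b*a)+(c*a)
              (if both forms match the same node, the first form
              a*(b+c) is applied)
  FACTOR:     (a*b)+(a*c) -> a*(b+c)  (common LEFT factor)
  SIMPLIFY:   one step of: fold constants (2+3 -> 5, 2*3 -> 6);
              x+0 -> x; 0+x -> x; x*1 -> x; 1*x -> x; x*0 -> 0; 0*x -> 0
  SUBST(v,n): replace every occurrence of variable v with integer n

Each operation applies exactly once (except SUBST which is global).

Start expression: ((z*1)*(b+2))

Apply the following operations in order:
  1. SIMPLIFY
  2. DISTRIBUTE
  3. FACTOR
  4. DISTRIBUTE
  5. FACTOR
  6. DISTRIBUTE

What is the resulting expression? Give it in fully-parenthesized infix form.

Start: ((z*1)*(b+2))
Apply SIMPLIFY at L (target: (z*1)): ((z*1)*(b+2)) -> (z*(b+2))
Apply DISTRIBUTE at root (target: (z*(b+2))): (z*(b+2)) -> ((z*b)+(z*2))
Apply FACTOR at root (target: ((z*b)+(z*2))): ((z*b)+(z*2)) -> (z*(b+2))
Apply DISTRIBUTE at root (target: (z*(b+2))): (z*(b+2)) -> ((z*b)+(z*2))
Apply FACTOR at root (target: ((z*b)+(z*2))): ((z*b)+(z*2)) -> (z*(b+2))
Apply DISTRIBUTE at root (target: (z*(b+2))): (z*(b+2)) -> ((z*b)+(z*2))

Answer: ((z*b)+(z*2))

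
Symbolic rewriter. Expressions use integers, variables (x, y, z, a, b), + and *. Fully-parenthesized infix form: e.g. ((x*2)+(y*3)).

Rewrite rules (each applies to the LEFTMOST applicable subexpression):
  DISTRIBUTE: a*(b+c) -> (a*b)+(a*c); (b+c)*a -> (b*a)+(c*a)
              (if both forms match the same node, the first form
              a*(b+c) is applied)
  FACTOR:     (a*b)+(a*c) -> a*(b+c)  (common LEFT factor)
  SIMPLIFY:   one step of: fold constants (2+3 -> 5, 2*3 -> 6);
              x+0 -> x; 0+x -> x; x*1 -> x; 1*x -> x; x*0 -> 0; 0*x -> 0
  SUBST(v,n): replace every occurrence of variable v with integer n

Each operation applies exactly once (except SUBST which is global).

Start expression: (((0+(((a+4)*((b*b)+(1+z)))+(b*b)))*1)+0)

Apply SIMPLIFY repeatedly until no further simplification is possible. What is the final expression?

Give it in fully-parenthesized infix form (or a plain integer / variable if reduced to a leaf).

Start: (((0+(((a+4)*((b*b)+(1+z)))+(b*b)))*1)+0)
Step 1: at root: (((0+(((a+4)*((b*b)+(1+z)))+(b*b)))*1)+0) -> ((0+(((a+4)*((b*b)+(1+z)))+(b*b)))*1); overall: (((0+(((a+4)*((b*b)+(1+z)))+(b*b)))*1)+0) -> ((0+(((a+4)*((b*b)+(1+z)))+(b*b)))*1)
Step 2: at root: ((0+(((a+4)*((b*b)+(1+z)))+(b*b)))*1) -> (0+(((a+4)*((b*b)+(1+z)))+(b*b))); overall: ((0+(((a+4)*((b*b)+(1+z)))+(b*b)))*1) -> (0+(((a+4)*((b*b)+(1+z)))+(b*b)))
Step 3: at root: (0+(((a+4)*((b*b)+(1+z)))+(b*b))) -> (((a+4)*((b*b)+(1+z)))+(b*b)); overall: (0+(((a+4)*((b*b)+(1+z)))+(b*b))) -> (((a+4)*((b*b)+(1+z)))+(b*b))
Fixed point: (((a+4)*((b*b)+(1+z)))+(b*b))

Answer: (((a+4)*((b*b)+(1+z)))+(b*b))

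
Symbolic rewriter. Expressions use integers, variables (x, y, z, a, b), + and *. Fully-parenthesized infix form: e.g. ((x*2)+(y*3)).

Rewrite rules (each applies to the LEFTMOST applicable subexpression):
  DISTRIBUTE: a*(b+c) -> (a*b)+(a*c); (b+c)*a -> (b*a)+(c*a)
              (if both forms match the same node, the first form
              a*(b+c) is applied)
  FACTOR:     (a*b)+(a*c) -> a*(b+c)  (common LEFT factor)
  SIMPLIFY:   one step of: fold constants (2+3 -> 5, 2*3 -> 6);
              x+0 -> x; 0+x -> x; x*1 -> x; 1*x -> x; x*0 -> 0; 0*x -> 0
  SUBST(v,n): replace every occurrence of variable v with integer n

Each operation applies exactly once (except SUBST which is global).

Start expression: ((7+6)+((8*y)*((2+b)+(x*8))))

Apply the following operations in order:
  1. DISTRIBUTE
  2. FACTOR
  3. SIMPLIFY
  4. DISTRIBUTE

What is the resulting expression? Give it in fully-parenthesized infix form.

Answer: (13+(((8*y)*(2+b))+((8*y)*(x*8))))

Derivation:
Start: ((7+6)+((8*y)*((2+b)+(x*8))))
Apply DISTRIBUTE at R (target: ((8*y)*((2+b)+(x*8)))): ((7+6)+((8*y)*((2+b)+(x*8)))) -> ((7+6)+(((8*y)*(2+b))+((8*y)*(x*8))))
Apply FACTOR at R (target: (((8*y)*(2+b))+((8*y)*(x*8)))): ((7+6)+(((8*y)*(2+b))+((8*y)*(x*8)))) -> ((7+6)+((8*y)*((2+b)+(x*8))))
Apply SIMPLIFY at L (target: (7+6)): ((7+6)+((8*y)*((2+b)+(x*8)))) -> (13+((8*y)*((2+b)+(x*8))))
Apply DISTRIBUTE at R (target: ((8*y)*((2+b)+(x*8)))): (13+((8*y)*((2+b)+(x*8)))) -> (13+(((8*y)*(2+b))+((8*y)*(x*8))))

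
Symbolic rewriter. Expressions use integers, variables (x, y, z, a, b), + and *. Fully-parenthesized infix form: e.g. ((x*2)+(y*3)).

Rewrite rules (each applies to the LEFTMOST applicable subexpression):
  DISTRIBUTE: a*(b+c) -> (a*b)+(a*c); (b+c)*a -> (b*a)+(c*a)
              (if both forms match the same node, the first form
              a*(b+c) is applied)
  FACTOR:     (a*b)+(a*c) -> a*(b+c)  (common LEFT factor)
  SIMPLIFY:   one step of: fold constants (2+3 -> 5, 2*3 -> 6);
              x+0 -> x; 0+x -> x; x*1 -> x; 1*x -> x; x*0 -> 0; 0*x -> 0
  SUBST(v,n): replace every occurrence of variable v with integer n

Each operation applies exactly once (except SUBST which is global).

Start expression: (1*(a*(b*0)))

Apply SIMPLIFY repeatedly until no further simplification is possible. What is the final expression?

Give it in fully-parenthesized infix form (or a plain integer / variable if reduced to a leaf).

Start: (1*(a*(b*0)))
Step 1: at root: (1*(a*(b*0))) -> (a*(b*0)); overall: (1*(a*(b*0))) -> (a*(b*0))
Step 2: at R: (b*0) -> 0; overall: (a*(b*0)) -> (a*0)
Step 3: at root: (a*0) -> 0; overall: (a*0) -> 0
Fixed point: 0

Answer: 0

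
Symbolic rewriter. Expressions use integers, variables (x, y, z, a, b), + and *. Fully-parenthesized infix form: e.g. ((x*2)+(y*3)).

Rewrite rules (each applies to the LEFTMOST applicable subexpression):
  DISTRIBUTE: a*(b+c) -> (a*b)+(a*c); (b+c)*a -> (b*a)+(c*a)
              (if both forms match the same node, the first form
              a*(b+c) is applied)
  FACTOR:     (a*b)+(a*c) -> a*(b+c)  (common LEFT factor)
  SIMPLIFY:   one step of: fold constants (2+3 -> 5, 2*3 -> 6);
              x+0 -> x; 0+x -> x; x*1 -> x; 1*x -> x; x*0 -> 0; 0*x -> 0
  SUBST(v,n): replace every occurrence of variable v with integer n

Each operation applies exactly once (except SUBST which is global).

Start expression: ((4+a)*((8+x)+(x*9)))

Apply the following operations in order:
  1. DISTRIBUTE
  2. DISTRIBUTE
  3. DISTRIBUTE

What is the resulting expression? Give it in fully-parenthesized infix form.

Answer: ((((4*8)+(a*8))+((4+a)*x))+((4+a)*(x*9)))

Derivation:
Start: ((4+a)*((8+x)+(x*9)))
Apply DISTRIBUTE at root (target: ((4+a)*((8+x)+(x*9)))): ((4+a)*((8+x)+(x*9))) -> (((4+a)*(8+x))+((4+a)*(x*9)))
Apply DISTRIBUTE at L (target: ((4+a)*(8+x))): (((4+a)*(8+x))+((4+a)*(x*9))) -> ((((4+a)*8)+((4+a)*x))+((4+a)*(x*9)))
Apply DISTRIBUTE at LL (target: ((4+a)*8)): ((((4+a)*8)+((4+a)*x))+((4+a)*(x*9))) -> ((((4*8)+(a*8))+((4+a)*x))+((4+a)*(x*9)))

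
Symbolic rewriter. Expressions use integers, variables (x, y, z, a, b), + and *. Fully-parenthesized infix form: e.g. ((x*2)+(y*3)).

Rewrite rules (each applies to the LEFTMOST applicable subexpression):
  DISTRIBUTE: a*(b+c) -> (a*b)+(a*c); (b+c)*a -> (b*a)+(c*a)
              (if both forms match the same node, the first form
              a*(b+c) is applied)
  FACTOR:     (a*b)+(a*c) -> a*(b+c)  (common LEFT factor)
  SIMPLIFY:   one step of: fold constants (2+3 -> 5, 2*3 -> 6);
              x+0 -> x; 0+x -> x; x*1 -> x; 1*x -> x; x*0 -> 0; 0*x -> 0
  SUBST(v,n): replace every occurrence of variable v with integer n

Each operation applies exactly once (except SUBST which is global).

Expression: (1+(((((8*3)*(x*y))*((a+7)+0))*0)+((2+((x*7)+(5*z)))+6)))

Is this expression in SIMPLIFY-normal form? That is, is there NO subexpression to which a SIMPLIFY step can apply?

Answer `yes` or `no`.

Expression: (1+(((((8*3)*(x*y))*((a+7)+0))*0)+((2+((x*7)+(5*z)))+6)))
Scanning for simplifiable subexpressions (pre-order)...
  at root: (1+(((((8*3)*(x*y))*((a+7)+0))*0)+((2+((x*7)+(5*z)))+6))) (not simplifiable)
  at R: (((((8*3)*(x*y))*((a+7)+0))*0)+((2+((x*7)+(5*z)))+6)) (not simplifiable)
  at RL: ((((8*3)*(x*y))*((a+7)+0))*0) (SIMPLIFIABLE)
  at RLL: (((8*3)*(x*y))*((a+7)+0)) (not simplifiable)
  at RLLL: ((8*3)*(x*y)) (not simplifiable)
  at RLLLL: (8*3) (SIMPLIFIABLE)
  at RLLLR: (x*y) (not simplifiable)
  at RLLR: ((a+7)+0) (SIMPLIFIABLE)
  at RLLRL: (a+7) (not simplifiable)
  at RR: ((2+((x*7)+(5*z)))+6) (not simplifiable)
  at RRL: (2+((x*7)+(5*z))) (not simplifiable)
  at RRLR: ((x*7)+(5*z)) (not simplifiable)
  at RRLRL: (x*7) (not simplifiable)
  at RRLRR: (5*z) (not simplifiable)
Found simplifiable subexpr at path RL: ((((8*3)*(x*y))*((a+7)+0))*0)
One SIMPLIFY step would give: (1+(0+((2+((x*7)+(5*z)))+6)))
-> NOT in normal form.

Answer: no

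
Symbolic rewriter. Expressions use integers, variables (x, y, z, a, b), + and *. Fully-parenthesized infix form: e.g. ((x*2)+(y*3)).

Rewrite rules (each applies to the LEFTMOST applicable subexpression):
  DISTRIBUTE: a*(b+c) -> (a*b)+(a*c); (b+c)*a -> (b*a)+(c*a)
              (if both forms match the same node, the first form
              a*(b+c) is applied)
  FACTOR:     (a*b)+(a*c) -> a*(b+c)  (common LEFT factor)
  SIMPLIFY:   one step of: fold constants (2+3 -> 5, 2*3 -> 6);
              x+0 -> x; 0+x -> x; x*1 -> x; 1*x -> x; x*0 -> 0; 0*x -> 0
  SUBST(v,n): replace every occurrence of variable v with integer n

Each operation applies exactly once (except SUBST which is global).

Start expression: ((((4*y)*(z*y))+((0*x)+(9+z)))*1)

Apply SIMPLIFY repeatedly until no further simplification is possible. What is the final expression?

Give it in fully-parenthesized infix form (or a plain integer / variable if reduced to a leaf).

Start: ((((4*y)*(z*y))+((0*x)+(9+z)))*1)
Step 1: at root: ((((4*y)*(z*y))+((0*x)+(9+z)))*1) -> (((4*y)*(z*y))+((0*x)+(9+z))); overall: ((((4*y)*(z*y))+((0*x)+(9+z)))*1) -> (((4*y)*(z*y))+((0*x)+(9+z)))
Step 2: at RL: (0*x) -> 0; overall: (((4*y)*(z*y))+((0*x)+(9+z))) -> (((4*y)*(z*y))+(0+(9+z)))
Step 3: at R: (0+(9+z)) -> (9+z); overall: (((4*y)*(z*y))+(0+(9+z))) -> (((4*y)*(z*y))+(9+z))
Fixed point: (((4*y)*(z*y))+(9+z))

Answer: (((4*y)*(z*y))+(9+z))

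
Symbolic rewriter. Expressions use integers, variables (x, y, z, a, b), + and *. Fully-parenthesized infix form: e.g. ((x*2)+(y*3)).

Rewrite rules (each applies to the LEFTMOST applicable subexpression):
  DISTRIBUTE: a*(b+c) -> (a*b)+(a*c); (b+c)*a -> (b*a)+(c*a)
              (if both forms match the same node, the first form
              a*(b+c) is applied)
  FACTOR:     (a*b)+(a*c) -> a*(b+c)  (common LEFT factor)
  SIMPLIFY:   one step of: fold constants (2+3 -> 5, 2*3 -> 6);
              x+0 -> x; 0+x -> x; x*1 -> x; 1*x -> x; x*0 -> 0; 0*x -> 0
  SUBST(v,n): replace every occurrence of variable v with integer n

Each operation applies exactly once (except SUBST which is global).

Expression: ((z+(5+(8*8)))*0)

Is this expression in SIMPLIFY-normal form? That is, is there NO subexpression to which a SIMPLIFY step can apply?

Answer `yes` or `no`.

Answer: no

Derivation:
Expression: ((z+(5+(8*8)))*0)
Scanning for simplifiable subexpressions (pre-order)...
  at root: ((z+(5+(8*8)))*0) (SIMPLIFIABLE)
  at L: (z+(5+(8*8))) (not simplifiable)
  at LR: (5+(8*8)) (not simplifiable)
  at LRR: (8*8) (SIMPLIFIABLE)
Found simplifiable subexpr at path root: ((z+(5+(8*8)))*0)
One SIMPLIFY step would give: 0
-> NOT in normal form.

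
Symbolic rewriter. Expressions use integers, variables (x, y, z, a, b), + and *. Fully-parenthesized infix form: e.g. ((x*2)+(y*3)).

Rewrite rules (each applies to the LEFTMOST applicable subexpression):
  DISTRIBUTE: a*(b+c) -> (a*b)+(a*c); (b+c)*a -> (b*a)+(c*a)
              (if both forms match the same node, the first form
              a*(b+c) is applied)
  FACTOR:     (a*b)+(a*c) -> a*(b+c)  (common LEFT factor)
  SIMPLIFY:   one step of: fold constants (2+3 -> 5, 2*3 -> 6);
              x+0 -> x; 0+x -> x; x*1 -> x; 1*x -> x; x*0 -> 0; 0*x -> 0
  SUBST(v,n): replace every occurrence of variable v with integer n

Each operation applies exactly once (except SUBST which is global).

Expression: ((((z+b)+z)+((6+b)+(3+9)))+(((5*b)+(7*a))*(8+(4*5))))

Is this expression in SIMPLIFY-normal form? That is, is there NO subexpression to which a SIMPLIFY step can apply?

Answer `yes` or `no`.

Expression: ((((z+b)+z)+((6+b)+(3+9)))+(((5*b)+(7*a))*(8+(4*5))))
Scanning for simplifiable subexpressions (pre-order)...
  at root: ((((z+b)+z)+((6+b)+(3+9)))+(((5*b)+(7*a))*(8+(4*5)))) (not simplifiable)
  at L: (((z+b)+z)+((6+b)+(3+9))) (not simplifiable)
  at LL: ((z+b)+z) (not simplifiable)
  at LLL: (z+b) (not simplifiable)
  at LR: ((6+b)+(3+9)) (not simplifiable)
  at LRL: (6+b) (not simplifiable)
  at LRR: (3+9) (SIMPLIFIABLE)
  at R: (((5*b)+(7*a))*(8+(4*5))) (not simplifiable)
  at RL: ((5*b)+(7*a)) (not simplifiable)
  at RLL: (5*b) (not simplifiable)
  at RLR: (7*a) (not simplifiable)
  at RR: (8+(4*5)) (not simplifiable)
  at RRR: (4*5) (SIMPLIFIABLE)
Found simplifiable subexpr at path LRR: (3+9)
One SIMPLIFY step would give: ((((z+b)+z)+((6+b)+12))+(((5*b)+(7*a))*(8+(4*5))))
-> NOT in normal form.

Answer: no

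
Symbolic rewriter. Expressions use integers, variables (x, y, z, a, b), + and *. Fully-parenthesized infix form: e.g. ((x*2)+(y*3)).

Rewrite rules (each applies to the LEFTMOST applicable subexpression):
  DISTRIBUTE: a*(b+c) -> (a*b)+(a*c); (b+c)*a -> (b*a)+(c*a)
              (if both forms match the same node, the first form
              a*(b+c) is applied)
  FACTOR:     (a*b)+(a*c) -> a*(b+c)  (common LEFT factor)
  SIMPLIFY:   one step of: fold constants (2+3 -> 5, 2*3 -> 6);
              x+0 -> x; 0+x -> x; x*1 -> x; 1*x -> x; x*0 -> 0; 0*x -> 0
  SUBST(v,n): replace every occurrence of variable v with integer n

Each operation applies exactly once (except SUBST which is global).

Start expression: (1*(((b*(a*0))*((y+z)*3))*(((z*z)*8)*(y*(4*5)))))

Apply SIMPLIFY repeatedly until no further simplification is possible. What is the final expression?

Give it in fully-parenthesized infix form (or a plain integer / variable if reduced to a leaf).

Start: (1*(((b*(a*0))*((y+z)*3))*(((z*z)*8)*(y*(4*5)))))
Step 1: at root: (1*(((b*(a*0))*((y+z)*3))*(((z*z)*8)*(y*(4*5))))) -> (((b*(a*0))*((y+z)*3))*(((z*z)*8)*(y*(4*5)))); overall: (1*(((b*(a*0))*((y+z)*3))*(((z*z)*8)*(y*(4*5))))) -> (((b*(a*0))*((y+z)*3))*(((z*z)*8)*(y*(4*5))))
Step 2: at LLR: (a*0) -> 0; overall: (((b*(a*0))*((y+z)*3))*(((z*z)*8)*(y*(4*5)))) -> (((b*0)*((y+z)*3))*(((z*z)*8)*(y*(4*5))))
Step 3: at LL: (b*0) -> 0; overall: (((b*0)*((y+z)*3))*(((z*z)*8)*(y*(4*5)))) -> ((0*((y+z)*3))*(((z*z)*8)*(y*(4*5))))
Step 4: at L: (0*((y+z)*3)) -> 0; overall: ((0*((y+z)*3))*(((z*z)*8)*(y*(4*5)))) -> (0*(((z*z)*8)*(y*(4*5))))
Step 5: at root: (0*(((z*z)*8)*(y*(4*5)))) -> 0; overall: (0*(((z*z)*8)*(y*(4*5)))) -> 0
Fixed point: 0

Answer: 0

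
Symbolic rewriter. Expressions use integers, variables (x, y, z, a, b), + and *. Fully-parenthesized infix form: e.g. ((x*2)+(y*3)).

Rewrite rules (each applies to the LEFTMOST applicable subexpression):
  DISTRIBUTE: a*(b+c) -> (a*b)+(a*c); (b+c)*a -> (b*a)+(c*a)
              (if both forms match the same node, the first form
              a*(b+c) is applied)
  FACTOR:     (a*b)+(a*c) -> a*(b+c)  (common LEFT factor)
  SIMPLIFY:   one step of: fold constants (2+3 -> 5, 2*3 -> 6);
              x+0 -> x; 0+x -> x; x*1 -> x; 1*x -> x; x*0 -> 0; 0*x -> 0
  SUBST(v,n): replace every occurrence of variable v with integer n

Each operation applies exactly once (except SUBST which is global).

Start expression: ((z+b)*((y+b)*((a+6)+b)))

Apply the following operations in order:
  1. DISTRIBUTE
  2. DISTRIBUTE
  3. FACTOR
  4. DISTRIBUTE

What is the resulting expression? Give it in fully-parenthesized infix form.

Answer: ((z*(((y+b)*(a+6))+((y+b)*b)))+(b*((y+b)*((a+6)+b))))

Derivation:
Start: ((z+b)*((y+b)*((a+6)+b)))
Apply DISTRIBUTE at root (target: ((z+b)*((y+b)*((a+6)+b)))): ((z+b)*((y+b)*((a+6)+b))) -> ((z*((y+b)*((a+6)+b)))+(b*((y+b)*((a+6)+b))))
Apply DISTRIBUTE at LR (target: ((y+b)*((a+6)+b))): ((z*((y+b)*((a+6)+b)))+(b*((y+b)*((a+6)+b)))) -> ((z*(((y+b)*(a+6))+((y+b)*b)))+(b*((y+b)*((a+6)+b))))
Apply FACTOR at LR (target: (((y+b)*(a+6))+((y+b)*b))): ((z*(((y+b)*(a+6))+((y+b)*b)))+(b*((y+b)*((a+6)+b)))) -> ((z*((y+b)*((a+6)+b)))+(b*((y+b)*((a+6)+b))))
Apply DISTRIBUTE at LR (target: ((y+b)*((a+6)+b))): ((z*((y+b)*((a+6)+b)))+(b*((y+b)*((a+6)+b)))) -> ((z*(((y+b)*(a+6))+((y+b)*b)))+(b*((y+b)*((a+6)+b))))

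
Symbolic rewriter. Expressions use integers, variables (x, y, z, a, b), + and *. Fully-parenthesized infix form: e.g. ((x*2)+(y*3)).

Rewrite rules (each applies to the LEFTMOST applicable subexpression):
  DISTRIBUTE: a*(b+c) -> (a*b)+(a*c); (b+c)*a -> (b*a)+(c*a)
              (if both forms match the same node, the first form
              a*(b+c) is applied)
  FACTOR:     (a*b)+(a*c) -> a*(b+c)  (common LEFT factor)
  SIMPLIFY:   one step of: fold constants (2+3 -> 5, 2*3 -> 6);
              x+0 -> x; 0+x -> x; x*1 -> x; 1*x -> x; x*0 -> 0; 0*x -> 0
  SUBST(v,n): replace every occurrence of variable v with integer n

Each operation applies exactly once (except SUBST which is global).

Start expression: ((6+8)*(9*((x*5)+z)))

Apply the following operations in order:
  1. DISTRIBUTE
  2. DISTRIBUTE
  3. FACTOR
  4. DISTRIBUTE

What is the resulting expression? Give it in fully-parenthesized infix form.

Answer: ((6*((9*(x*5))+(9*z)))+(8*(9*((x*5)+z))))

Derivation:
Start: ((6+8)*(9*((x*5)+z)))
Apply DISTRIBUTE at root (target: ((6+8)*(9*((x*5)+z)))): ((6+8)*(9*((x*5)+z))) -> ((6*(9*((x*5)+z)))+(8*(9*((x*5)+z))))
Apply DISTRIBUTE at LR (target: (9*((x*5)+z))): ((6*(9*((x*5)+z)))+(8*(9*((x*5)+z)))) -> ((6*((9*(x*5))+(9*z)))+(8*(9*((x*5)+z))))
Apply FACTOR at LR (target: ((9*(x*5))+(9*z))): ((6*((9*(x*5))+(9*z)))+(8*(9*((x*5)+z)))) -> ((6*(9*((x*5)+z)))+(8*(9*((x*5)+z))))
Apply DISTRIBUTE at LR (target: (9*((x*5)+z))): ((6*(9*((x*5)+z)))+(8*(9*((x*5)+z)))) -> ((6*((9*(x*5))+(9*z)))+(8*(9*((x*5)+z))))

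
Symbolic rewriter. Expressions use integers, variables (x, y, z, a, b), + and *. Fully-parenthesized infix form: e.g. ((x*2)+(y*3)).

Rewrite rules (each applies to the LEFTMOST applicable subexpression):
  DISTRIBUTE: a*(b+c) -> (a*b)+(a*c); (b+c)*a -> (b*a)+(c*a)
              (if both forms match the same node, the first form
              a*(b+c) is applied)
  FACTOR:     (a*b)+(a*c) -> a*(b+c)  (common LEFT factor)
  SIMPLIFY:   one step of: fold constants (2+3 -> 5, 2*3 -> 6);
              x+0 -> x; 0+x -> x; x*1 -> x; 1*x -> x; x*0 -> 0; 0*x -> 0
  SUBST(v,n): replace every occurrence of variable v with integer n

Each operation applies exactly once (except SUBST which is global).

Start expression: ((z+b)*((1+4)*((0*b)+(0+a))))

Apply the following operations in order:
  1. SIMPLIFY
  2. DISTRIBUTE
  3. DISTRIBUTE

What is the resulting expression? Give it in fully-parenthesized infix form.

Answer: ((z*((5*(0*b))+(5*(0+a))))+(b*(5*((0*b)+(0+a)))))

Derivation:
Start: ((z+b)*((1+4)*((0*b)+(0+a))))
Apply SIMPLIFY at RL (target: (1+4)): ((z+b)*((1+4)*((0*b)+(0+a)))) -> ((z+b)*(5*((0*b)+(0+a))))
Apply DISTRIBUTE at root (target: ((z+b)*(5*((0*b)+(0+a))))): ((z+b)*(5*((0*b)+(0+a)))) -> ((z*(5*((0*b)+(0+a))))+(b*(5*((0*b)+(0+a)))))
Apply DISTRIBUTE at LR (target: (5*((0*b)+(0+a)))): ((z*(5*((0*b)+(0+a))))+(b*(5*((0*b)+(0+a))))) -> ((z*((5*(0*b))+(5*(0+a))))+(b*(5*((0*b)+(0+a)))))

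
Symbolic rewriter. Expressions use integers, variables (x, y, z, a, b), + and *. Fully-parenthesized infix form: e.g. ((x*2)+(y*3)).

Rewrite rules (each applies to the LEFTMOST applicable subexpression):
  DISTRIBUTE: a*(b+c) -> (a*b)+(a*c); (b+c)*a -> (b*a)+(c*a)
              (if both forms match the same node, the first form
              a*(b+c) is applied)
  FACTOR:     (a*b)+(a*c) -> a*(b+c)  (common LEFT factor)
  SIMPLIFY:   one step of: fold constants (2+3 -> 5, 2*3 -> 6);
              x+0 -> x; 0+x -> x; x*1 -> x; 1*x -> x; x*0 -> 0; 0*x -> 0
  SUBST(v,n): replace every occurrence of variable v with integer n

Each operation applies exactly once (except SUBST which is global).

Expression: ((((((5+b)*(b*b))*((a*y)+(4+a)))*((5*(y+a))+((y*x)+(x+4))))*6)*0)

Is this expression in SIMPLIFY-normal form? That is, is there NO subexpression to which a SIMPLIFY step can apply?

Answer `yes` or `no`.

Answer: no

Derivation:
Expression: ((((((5+b)*(b*b))*((a*y)+(4+a)))*((5*(y+a))+((y*x)+(x+4))))*6)*0)
Scanning for simplifiable subexpressions (pre-order)...
  at root: ((((((5+b)*(b*b))*((a*y)+(4+a)))*((5*(y+a))+((y*x)+(x+4))))*6)*0) (SIMPLIFIABLE)
  at L: (((((5+b)*(b*b))*((a*y)+(4+a)))*((5*(y+a))+((y*x)+(x+4))))*6) (not simplifiable)
  at LL: ((((5+b)*(b*b))*((a*y)+(4+a)))*((5*(y+a))+((y*x)+(x+4)))) (not simplifiable)
  at LLL: (((5+b)*(b*b))*((a*y)+(4+a))) (not simplifiable)
  at LLLL: ((5+b)*(b*b)) (not simplifiable)
  at LLLLL: (5+b) (not simplifiable)
  at LLLLR: (b*b) (not simplifiable)
  at LLLR: ((a*y)+(4+a)) (not simplifiable)
  at LLLRL: (a*y) (not simplifiable)
  at LLLRR: (4+a) (not simplifiable)
  at LLR: ((5*(y+a))+((y*x)+(x+4))) (not simplifiable)
  at LLRL: (5*(y+a)) (not simplifiable)
  at LLRLR: (y+a) (not simplifiable)
  at LLRR: ((y*x)+(x+4)) (not simplifiable)
  at LLRRL: (y*x) (not simplifiable)
  at LLRRR: (x+4) (not simplifiable)
Found simplifiable subexpr at path root: ((((((5+b)*(b*b))*((a*y)+(4+a)))*((5*(y+a))+((y*x)+(x+4))))*6)*0)
One SIMPLIFY step would give: 0
-> NOT in normal form.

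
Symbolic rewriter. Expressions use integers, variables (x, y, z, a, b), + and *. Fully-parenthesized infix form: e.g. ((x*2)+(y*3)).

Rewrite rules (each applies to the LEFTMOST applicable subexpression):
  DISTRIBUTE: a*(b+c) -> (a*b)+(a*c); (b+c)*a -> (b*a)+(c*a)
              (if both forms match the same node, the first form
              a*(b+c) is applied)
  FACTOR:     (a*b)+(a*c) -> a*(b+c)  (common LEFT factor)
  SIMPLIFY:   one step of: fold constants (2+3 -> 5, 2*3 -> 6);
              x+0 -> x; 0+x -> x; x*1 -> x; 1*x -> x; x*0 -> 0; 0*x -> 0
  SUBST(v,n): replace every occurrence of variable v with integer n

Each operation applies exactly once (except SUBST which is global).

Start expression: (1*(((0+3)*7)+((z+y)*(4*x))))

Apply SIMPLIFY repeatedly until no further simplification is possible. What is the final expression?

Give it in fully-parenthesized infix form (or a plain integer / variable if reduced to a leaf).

Start: (1*(((0+3)*7)+((z+y)*(4*x))))
Step 1: at root: (1*(((0+3)*7)+((z+y)*(4*x)))) -> (((0+3)*7)+((z+y)*(4*x))); overall: (1*(((0+3)*7)+((z+y)*(4*x)))) -> (((0+3)*7)+((z+y)*(4*x)))
Step 2: at LL: (0+3) -> 3; overall: (((0+3)*7)+((z+y)*(4*x))) -> ((3*7)+((z+y)*(4*x)))
Step 3: at L: (3*7) -> 21; overall: ((3*7)+((z+y)*(4*x))) -> (21+((z+y)*(4*x)))
Fixed point: (21+((z+y)*(4*x)))

Answer: (21+((z+y)*(4*x)))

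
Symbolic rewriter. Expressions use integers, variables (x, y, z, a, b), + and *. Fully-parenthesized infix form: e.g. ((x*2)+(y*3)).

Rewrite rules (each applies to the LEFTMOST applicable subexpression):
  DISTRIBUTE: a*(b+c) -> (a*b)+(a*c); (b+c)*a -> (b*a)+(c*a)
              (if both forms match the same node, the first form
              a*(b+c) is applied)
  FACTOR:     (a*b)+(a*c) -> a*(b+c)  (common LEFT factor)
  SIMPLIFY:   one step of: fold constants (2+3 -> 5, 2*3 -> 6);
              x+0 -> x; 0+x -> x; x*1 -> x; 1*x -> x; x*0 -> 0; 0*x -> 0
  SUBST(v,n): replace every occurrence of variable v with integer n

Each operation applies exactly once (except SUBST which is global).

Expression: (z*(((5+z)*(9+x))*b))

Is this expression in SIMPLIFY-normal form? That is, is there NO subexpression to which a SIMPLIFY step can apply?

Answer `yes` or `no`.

Answer: yes

Derivation:
Expression: (z*(((5+z)*(9+x))*b))
Scanning for simplifiable subexpressions (pre-order)...
  at root: (z*(((5+z)*(9+x))*b)) (not simplifiable)
  at R: (((5+z)*(9+x))*b) (not simplifiable)
  at RL: ((5+z)*(9+x)) (not simplifiable)
  at RLL: (5+z) (not simplifiable)
  at RLR: (9+x) (not simplifiable)
Result: no simplifiable subexpression found -> normal form.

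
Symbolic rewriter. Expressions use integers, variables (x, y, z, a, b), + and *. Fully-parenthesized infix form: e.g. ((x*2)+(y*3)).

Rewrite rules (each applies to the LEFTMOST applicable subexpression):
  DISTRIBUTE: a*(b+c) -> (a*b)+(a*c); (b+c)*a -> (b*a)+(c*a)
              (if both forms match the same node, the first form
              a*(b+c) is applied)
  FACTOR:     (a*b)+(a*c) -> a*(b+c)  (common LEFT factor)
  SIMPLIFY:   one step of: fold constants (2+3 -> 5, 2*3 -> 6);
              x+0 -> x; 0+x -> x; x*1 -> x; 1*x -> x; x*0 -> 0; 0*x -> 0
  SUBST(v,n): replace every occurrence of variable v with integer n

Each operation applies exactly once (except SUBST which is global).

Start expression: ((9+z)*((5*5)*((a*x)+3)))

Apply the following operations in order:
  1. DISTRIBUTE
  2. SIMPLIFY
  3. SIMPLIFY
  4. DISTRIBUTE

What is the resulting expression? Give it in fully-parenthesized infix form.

Answer: ((9*((25*(a*x))+(25*3)))+(z*(25*((a*x)+3))))

Derivation:
Start: ((9+z)*((5*5)*((a*x)+3)))
Apply DISTRIBUTE at root (target: ((9+z)*((5*5)*((a*x)+3)))): ((9+z)*((5*5)*((a*x)+3))) -> ((9*((5*5)*((a*x)+3)))+(z*((5*5)*((a*x)+3))))
Apply SIMPLIFY at LRL (target: (5*5)): ((9*((5*5)*((a*x)+3)))+(z*((5*5)*((a*x)+3)))) -> ((9*(25*((a*x)+3)))+(z*((5*5)*((a*x)+3))))
Apply SIMPLIFY at RRL (target: (5*5)): ((9*(25*((a*x)+3)))+(z*((5*5)*((a*x)+3)))) -> ((9*(25*((a*x)+3)))+(z*(25*((a*x)+3))))
Apply DISTRIBUTE at LR (target: (25*((a*x)+3))): ((9*(25*((a*x)+3)))+(z*(25*((a*x)+3)))) -> ((9*((25*(a*x))+(25*3)))+(z*(25*((a*x)+3))))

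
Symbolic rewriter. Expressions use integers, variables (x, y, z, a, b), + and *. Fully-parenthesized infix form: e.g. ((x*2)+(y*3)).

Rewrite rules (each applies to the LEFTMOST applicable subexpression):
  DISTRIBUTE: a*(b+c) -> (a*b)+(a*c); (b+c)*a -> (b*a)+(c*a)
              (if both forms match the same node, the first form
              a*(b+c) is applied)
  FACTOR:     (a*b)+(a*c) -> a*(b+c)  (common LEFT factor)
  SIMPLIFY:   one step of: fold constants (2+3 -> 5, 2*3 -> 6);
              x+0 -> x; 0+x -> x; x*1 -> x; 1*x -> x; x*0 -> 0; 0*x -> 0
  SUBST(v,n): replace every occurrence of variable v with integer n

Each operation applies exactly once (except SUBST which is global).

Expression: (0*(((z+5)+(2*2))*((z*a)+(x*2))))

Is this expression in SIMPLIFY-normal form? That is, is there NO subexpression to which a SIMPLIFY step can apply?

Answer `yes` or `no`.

Expression: (0*(((z+5)+(2*2))*((z*a)+(x*2))))
Scanning for simplifiable subexpressions (pre-order)...
  at root: (0*(((z+5)+(2*2))*((z*a)+(x*2)))) (SIMPLIFIABLE)
  at R: (((z+5)+(2*2))*((z*a)+(x*2))) (not simplifiable)
  at RL: ((z+5)+(2*2)) (not simplifiable)
  at RLL: (z+5) (not simplifiable)
  at RLR: (2*2) (SIMPLIFIABLE)
  at RR: ((z*a)+(x*2)) (not simplifiable)
  at RRL: (z*a) (not simplifiable)
  at RRR: (x*2) (not simplifiable)
Found simplifiable subexpr at path root: (0*(((z+5)+(2*2))*((z*a)+(x*2))))
One SIMPLIFY step would give: 0
-> NOT in normal form.

Answer: no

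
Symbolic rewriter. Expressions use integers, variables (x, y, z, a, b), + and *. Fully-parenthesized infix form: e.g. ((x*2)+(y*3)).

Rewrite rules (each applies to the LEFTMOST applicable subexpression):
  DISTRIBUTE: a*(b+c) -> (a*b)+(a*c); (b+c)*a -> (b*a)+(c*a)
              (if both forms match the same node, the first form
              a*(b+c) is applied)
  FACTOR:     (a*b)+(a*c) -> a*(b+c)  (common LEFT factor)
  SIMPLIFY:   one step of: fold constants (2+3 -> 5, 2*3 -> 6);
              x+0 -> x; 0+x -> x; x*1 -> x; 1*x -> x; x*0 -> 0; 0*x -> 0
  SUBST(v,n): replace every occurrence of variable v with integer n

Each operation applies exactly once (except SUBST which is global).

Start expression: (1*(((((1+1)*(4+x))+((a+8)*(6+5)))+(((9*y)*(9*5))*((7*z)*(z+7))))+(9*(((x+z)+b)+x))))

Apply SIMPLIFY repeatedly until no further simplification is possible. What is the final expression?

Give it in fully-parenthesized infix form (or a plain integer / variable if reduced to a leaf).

Start: (1*(((((1+1)*(4+x))+((a+8)*(6+5)))+(((9*y)*(9*5))*((7*z)*(z+7))))+(9*(((x+z)+b)+x))))
Step 1: at root: (1*(((((1+1)*(4+x))+((a+8)*(6+5)))+(((9*y)*(9*5))*((7*z)*(z+7))))+(9*(((x+z)+b)+x)))) -> (((((1+1)*(4+x))+((a+8)*(6+5)))+(((9*y)*(9*5))*((7*z)*(z+7))))+(9*(((x+z)+b)+x))); overall: (1*(((((1+1)*(4+x))+((a+8)*(6+5)))+(((9*y)*(9*5))*((7*z)*(z+7))))+(9*(((x+z)+b)+x)))) -> (((((1+1)*(4+x))+((a+8)*(6+5)))+(((9*y)*(9*5))*((7*z)*(z+7))))+(9*(((x+z)+b)+x)))
Step 2: at LLLL: (1+1) -> 2; overall: (((((1+1)*(4+x))+((a+8)*(6+5)))+(((9*y)*(9*5))*((7*z)*(z+7))))+(9*(((x+z)+b)+x))) -> ((((2*(4+x))+((a+8)*(6+5)))+(((9*y)*(9*5))*((7*z)*(z+7))))+(9*(((x+z)+b)+x)))
Step 3: at LLRR: (6+5) -> 11; overall: ((((2*(4+x))+((a+8)*(6+5)))+(((9*y)*(9*5))*((7*z)*(z+7))))+(9*(((x+z)+b)+x))) -> ((((2*(4+x))+((a+8)*11))+(((9*y)*(9*5))*((7*z)*(z+7))))+(9*(((x+z)+b)+x)))
Step 4: at LRLR: (9*5) -> 45; overall: ((((2*(4+x))+((a+8)*11))+(((9*y)*(9*5))*((7*z)*(z+7))))+(9*(((x+z)+b)+x))) -> ((((2*(4+x))+((a+8)*11))+(((9*y)*45)*((7*z)*(z+7))))+(9*(((x+z)+b)+x)))
Fixed point: ((((2*(4+x))+((a+8)*11))+(((9*y)*45)*((7*z)*(z+7))))+(9*(((x+z)+b)+x)))

Answer: ((((2*(4+x))+((a+8)*11))+(((9*y)*45)*((7*z)*(z+7))))+(9*(((x+z)+b)+x)))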